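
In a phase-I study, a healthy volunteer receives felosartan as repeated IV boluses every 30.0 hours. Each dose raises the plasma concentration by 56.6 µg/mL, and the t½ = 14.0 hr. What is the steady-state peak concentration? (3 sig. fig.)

73.2 µg/mL

k = ln 2 / 14.0 = 0.04951 hr⁻¹
Fraction remaining after one interval: e^(−kτ) = e^(−0.04951 × 30.0) = 0.2264
R = 1 / (1 − 0.2264) = 1.293
Css,max = 56.6 × 1.293 ≈ 73.2 µg/mL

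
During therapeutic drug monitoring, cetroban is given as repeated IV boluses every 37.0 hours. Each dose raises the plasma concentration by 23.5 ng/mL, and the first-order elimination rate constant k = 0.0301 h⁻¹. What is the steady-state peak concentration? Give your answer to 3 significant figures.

35.0 ng/mL

Fraction remaining after one interval: e^(−kτ) = e^(−0.03010 × 37.0) = 0.3283
R = 1 / (1 − 0.3283) = 1.489
Css,max = 23.5 × 1.489 ≈ 35.0 ng/mL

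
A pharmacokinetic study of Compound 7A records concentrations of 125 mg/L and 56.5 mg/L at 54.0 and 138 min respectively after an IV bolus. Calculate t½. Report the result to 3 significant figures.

k = ln(C₁/C₂) / (t₂ − t₁) = ln(125/56.5) / (138 − 54.0)
  = 0.7941 / 84.00 = 0.009453 min⁻¹
t½ = ln 2 / k = ln 2 / 0.009453 ≈ 73.3 minutes

73.3 minutes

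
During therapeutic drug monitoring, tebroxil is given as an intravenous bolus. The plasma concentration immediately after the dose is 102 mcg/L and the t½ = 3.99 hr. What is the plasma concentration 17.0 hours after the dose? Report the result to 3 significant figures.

5.32 mcg/L

k = ln 2 / 3.99 = 0.1737 hr⁻¹
C(t) = C₀ e^(−kt) = 102 × e^(−0.1737 × 17.0) = 102 × e^(−2.953) = 102 × 0.05217 ≈ 5.32 mcg/L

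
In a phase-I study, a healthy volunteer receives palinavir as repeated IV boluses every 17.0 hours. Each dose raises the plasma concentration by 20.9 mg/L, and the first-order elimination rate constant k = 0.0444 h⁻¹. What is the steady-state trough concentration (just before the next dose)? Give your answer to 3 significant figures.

18.5 mg/L

Fraction remaining after one interval: e^(−kτ) = e^(−0.04440 × 17.0) = 0.4701
R = 1 / (1 − 0.4701) = 1.887
Css,max = 20.9 × 1.887 = 39.44 mg/L
Css,min = Css,max × e^(−kτ) = 39.44 × 0.4701 ≈ 18.5 mg/L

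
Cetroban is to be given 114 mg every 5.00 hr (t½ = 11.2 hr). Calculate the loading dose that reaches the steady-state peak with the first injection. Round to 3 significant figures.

k = ln 2 / 11.2 = 0.06189 hr⁻¹
Accumulation ratio R = 1 / (1 − e^(−kτ)) = 1 / (1 − e^(−0.06189×5.00)) = 1 / (1 − 0.7339) = 3.757
Loading dose = maintenance dose × R = 114 × 3.757 ≈ 428 mg

428 mg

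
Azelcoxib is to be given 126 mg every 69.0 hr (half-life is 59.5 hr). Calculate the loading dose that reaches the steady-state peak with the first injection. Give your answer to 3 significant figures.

k = ln 2 / 59.5 = 0.01165 hr⁻¹
Accumulation ratio R = 1 / (1 − e^(−kτ)) = 1 / (1 − e^(−0.01165×69.0)) = 1 / (1 − 0.4476) = 1.810
Loading dose = maintenance dose × R = 126 × 1.810 ≈ 228 mg

228 mg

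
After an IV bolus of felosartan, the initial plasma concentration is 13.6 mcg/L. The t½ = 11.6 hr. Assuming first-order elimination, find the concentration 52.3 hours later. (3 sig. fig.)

0.597 mcg/L

k = ln 2 / 11.6 = 0.05975 hr⁻¹
C(t) = C₀ e^(−kt) = 13.6 × e^(−0.05975 × 52.3) = 13.6 × e^(−3.125) = 13.6 × 0.04393 ≈ 0.597 mcg/L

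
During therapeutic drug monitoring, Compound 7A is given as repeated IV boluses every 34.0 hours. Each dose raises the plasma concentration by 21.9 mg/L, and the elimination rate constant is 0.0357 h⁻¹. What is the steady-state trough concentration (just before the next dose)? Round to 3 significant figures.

9.26 mg/L

Fraction remaining after one interval: e^(−kτ) = e^(−0.03570 × 34.0) = 0.2971
R = 1 / (1 − 0.2971) = 1.423
Css,max = 21.9 × 1.423 = 31.16 mg/L
Css,min = Css,max × e^(−kτ) = 31.16 × 0.2971 ≈ 9.26 mg/L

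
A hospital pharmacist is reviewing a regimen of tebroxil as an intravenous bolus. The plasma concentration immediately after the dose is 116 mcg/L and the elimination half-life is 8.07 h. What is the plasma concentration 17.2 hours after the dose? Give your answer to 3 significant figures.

26.5 mcg/L

k = ln 2 / 8.07 = 0.08589 h⁻¹
C(t) = C₀ e^(−kt) = 116 × e^(−0.08589 × 17.2) = 116 × e^(−1.477) = 116 × 0.2282 ≈ 26.5 mcg/L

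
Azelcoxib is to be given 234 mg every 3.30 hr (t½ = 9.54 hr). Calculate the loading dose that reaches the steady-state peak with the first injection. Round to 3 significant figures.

1100 mg

k = ln 2 / 9.54 = 0.07266 hr⁻¹
Accumulation ratio R = 1 / (1 − e^(−kτ)) = 1 / (1 − e^(−0.07266×3.30)) = 1 / (1 − 0.7868) = 4.691
Loading dose = maintenance dose × R = 234 × 4.691 ≈ 1100 mg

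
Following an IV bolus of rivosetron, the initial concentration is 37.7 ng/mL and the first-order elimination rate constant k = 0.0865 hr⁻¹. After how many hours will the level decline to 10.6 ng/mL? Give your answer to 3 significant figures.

C(t) = C₀ e^(−kt)  ⇒  t = ln(C₀/C) / k
t = ln(37.7/10.6) / 0.08650 = 1.269 / 0.08650 ≈ 14.7 hours

14.7 hours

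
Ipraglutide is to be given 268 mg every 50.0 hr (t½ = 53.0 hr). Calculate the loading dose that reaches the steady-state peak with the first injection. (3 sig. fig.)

558 mg

k = ln 2 / 53.0 = 0.01308 hr⁻¹
Accumulation ratio R = 1 / (1 − e^(−kτ)) = 1 / (1 − e^(−0.01308×50.0)) = 1 / (1 − 0.5200) = 2.083
Loading dose = maintenance dose × R = 268 × 2.083 ≈ 558 mg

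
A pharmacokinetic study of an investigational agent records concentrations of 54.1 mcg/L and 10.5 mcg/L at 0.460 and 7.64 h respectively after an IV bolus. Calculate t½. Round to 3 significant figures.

3.04 hours

k = ln(C₁/C₂) / (t₂ − t₁) = ln(54.1/10.5) / (7.64 − 0.460)
  = 1.639 / 7.180 = 0.2283 h⁻¹
t½ = ln 2 / k = ln 2 / 0.2283 ≈ 3.04 hours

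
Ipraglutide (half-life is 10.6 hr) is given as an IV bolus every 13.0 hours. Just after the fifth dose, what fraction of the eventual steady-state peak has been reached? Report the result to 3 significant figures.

0.986

k = ln 2 / 10.6 = 0.06539 hr⁻¹
f_n = 1 − e^(−nkτ) = 1 − e^(−5 × 0.06539 × 13.0) = 1 − e^(−4.250) = 1 − 0.01426 ≈ 0.986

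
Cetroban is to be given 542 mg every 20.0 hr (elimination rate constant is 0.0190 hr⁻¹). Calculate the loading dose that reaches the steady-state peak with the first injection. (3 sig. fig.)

Accumulation ratio R = 1 / (1 − e^(−kτ)) = 1 / (1 − e^(−0.01900×20.0)) = 1 / (1 − 0.6839) = 3.163
Loading dose = maintenance dose × R = 542 × 3.163 ≈ 1710 mg

1710 mg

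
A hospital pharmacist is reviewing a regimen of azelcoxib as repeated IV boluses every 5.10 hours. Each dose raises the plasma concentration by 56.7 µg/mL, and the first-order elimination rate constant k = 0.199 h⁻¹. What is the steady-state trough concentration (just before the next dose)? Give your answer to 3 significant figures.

Fraction remaining after one interval: e^(−kτ) = e^(−0.1990 × 5.10) = 0.3624
R = 1 / (1 − 0.3624) = 1.568
Css,max = 56.7 × 1.568 = 88.93 µg/mL
Css,min = Css,max × e^(−kτ) = 88.93 × 0.3624 ≈ 32.2 µg/mL

32.2 µg/mL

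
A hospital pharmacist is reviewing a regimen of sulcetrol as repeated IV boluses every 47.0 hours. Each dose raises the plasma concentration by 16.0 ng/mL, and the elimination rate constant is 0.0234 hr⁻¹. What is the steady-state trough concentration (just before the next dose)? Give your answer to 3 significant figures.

7.99 ng/mL

Fraction remaining after one interval: e^(−kτ) = e^(−0.02340 × 47.0) = 0.3329
R = 1 / (1 − 0.3329) = 1.499
Css,max = 16.0 × 1.499 = 23.99 ng/mL
Css,min = Css,max × e^(−kτ) = 23.99 × 0.3329 ≈ 7.99 ng/mL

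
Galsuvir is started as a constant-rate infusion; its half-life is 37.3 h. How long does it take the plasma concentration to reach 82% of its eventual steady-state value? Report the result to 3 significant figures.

k = ln 2 / 37.3 = 0.01858 h⁻¹
f = 1 − e^(−kt)  ⇒  t = −ln(1 − f) / k
t = −ln(1 − 0.82) / 0.01858 = 1.715 / 0.01858 ≈ 92.3 hours

92.3 hours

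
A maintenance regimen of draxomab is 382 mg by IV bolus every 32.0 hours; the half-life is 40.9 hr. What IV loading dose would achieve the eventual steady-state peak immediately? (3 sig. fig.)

k = ln 2 / 40.9 = 0.01695 hr⁻¹
Accumulation ratio R = 1 / (1 − e^(−kτ)) = 1 / (1 − e^(−0.01695×32.0)) = 1 / (1 − 0.5814) = 2.389
Loading dose = maintenance dose × R = 382 × 2.389 ≈ 913 mg

913 mg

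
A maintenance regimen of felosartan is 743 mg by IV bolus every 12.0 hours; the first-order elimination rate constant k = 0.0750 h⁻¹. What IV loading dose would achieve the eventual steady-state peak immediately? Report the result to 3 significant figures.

1250 mg

Accumulation ratio R = 1 / (1 − e^(−kτ)) = 1 / (1 − e^(−0.07500×12.0)) = 1 / (1 − 0.4066) = 1.685
Loading dose = maintenance dose × R = 743 × 1.685 ≈ 1250 mg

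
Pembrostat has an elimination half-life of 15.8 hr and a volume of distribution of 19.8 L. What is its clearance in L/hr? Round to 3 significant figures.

0.869 L/hr

k = ln 2 / t½ = ln 2 / 15.8 = 0.04387 hr⁻¹
CL = k · V = 0.04387 × 19.8 ≈ 0.869 L/hr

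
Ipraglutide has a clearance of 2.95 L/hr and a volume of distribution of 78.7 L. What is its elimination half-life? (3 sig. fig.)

18.5 hours

k = CL / V = 2.95 / 78.7 = 0.03748 hr⁻¹
t½ = ln 2 / k = ln 2 / 0.03748 ≈ 18.5 hours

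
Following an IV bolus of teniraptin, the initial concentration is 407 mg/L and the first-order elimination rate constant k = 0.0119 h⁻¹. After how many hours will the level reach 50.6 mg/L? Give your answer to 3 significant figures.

175 hours

C(t) = C₀ e^(−kt)  ⇒  t = ln(C₀/C) / k
t = ln(407/50.6) / 0.01190 = 2.085 / 0.01190 ≈ 175 hours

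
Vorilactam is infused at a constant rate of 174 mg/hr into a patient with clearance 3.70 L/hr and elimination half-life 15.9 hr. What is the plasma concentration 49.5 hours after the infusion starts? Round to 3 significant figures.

Css = rate / CL = 174 / 3.70 = 47.03 µg/mL
k = ln 2 / 15.9 = 0.04359 hr⁻¹
C(t) = Css (1 − e^(−kt)) = 47.03 × (1 − e^(−2.158)) = 47.03 × 0.8844 ≈ 41.6 µg/mL

41.6 µg/mL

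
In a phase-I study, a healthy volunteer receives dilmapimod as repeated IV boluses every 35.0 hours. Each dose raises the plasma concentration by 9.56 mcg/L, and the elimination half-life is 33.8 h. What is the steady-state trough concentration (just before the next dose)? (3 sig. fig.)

9.11 mcg/L

k = ln 2 / 33.8 = 0.02051 h⁻¹
Fraction remaining after one interval: e^(−kτ) = e^(−0.02051 × 35.0) = 0.4878
R = 1 / (1 − 0.4878) = 1.953
Css,max = 9.56 × 1.953 = 18.67 mcg/L
Css,min = Css,max × e^(−kτ) = 18.67 × 0.4878 ≈ 9.11 mcg/L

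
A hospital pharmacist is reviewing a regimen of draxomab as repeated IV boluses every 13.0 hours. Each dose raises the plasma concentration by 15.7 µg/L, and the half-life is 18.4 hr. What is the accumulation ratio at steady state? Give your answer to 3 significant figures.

k = ln 2 / 18.4 = 0.03767 hr⁻¹
Fraction remaining after one interval: e^(−kτ) = e^(−0.03767 × 13.0) = 0.6128
R = 1 / (1 − 0.6128) = 1 / 0.3872 ≈ 2.58

2.58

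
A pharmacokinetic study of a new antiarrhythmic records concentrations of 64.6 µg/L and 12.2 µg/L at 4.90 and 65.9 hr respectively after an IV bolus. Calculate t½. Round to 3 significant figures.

25.4 hours

k = ln(C₁/C₂) / (t₂ − t₁) = ln(64.6/12.2) / (65.9 − 4.90)
  = 1.667 / 61.00 = 0.02732 hr⁻¹
t½ = ln 2 / k = ln 2 / 0.02732 ≈ 25.4 hours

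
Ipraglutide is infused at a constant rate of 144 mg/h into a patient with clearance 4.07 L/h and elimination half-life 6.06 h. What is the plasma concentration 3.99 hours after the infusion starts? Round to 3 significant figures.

Css = rate / CL = 144 / 4.07 = 35.38 µg/mL
k = ln 2 / 6.06 = 0.1144 h⁻¹
C(t) = Css (1 − e^(−kt)) = 35.38 × (1 − e^(−0.4564)) = 35.38 × 0.3664 ≈ 13.0 µg/mL

13.0 µg/mL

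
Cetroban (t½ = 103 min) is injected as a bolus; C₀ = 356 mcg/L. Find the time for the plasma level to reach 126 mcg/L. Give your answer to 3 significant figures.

k = ln 2 / 103 = 0.006730 min⁻¹
C(t) = C₀ e^(−kt)  ⇒  t = ln(C₀/C) / k
t = ln(356/126) / 0.006730 = 1.039 / 0.006730 ≈ 154 minutes

154 minutes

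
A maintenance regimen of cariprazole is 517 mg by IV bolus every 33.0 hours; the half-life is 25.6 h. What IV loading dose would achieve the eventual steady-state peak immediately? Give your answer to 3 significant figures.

875 mg

k = ln 2 / 25.6 = 0.02708 h⁻¹
Accumulation ratio R = 1 / (1 − e^(−kτ)) = 1 / (1 − e^(−0.02708×33.0)) = 1 / (1 − 0.4092) = 1.693
Loading dose = maintenance dose × R = 517 × 1.693 ≈ 875 mg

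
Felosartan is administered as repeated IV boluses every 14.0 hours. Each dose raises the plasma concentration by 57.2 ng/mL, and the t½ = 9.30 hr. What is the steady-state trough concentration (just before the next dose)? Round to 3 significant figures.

k = ln 2 / 9.30 = 0.07453 hr⁻¹
Fraction remaining after one interval: e^(−kτ) = e^(−0.07453 × 14.0) = 0.3522
R = 1 / (1 − 0.3522) = 1.544
Css,max = 57.2 × 1.544 = 88.30 ng/mL
Css,min = Css,max × e^(−kτ) = 88.30 × 0.3522 ≈ 31.1 ng/mL

31.1 ng/mL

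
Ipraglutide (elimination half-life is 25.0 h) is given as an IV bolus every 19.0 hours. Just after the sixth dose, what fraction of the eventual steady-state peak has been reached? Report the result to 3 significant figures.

k = ln 2 / 25.0 = 0.02773 h⁻¹
f_n = 1 − e^(−nkτ) = 1 − e^(−6 × 0.02773 × 19.0) = 1 − e^(−3.161) = 1 − 0.04239 ≈ 0.958

0.958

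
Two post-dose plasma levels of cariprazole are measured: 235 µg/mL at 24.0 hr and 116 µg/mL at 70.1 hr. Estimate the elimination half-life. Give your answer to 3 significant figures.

45.3 hours

k = ln(C₁/C₂) / (t₂ − t₁) = ln(235/116) / (70.1 − 24.0)
  = 0.7060 / 46.10 = 0.01531 hr⁻¹
t½ = ln 2 / k = ln 2 / 0.01531 ≈ 45.3 hours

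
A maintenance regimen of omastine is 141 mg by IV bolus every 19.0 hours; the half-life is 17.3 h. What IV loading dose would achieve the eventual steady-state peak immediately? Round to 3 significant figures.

k = ln 2 / 17.3 = 0.04007 h⁻¹
Accumulation ratio R = 1 / (1 − e^(−kτ)) = 1 / (1 − e^(−0.04007×19.0)) = 1 / (1 − 0.4671) = 1.876
Loading dose = maintenance dose × R = 141 × 1.876 ≈ 265 mg

265 mg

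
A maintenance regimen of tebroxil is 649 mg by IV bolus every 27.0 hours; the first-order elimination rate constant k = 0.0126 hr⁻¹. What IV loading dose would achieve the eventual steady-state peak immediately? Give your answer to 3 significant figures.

2250 mg

Accumulation ratio R = 1 / (1 − e^(−kτ)) = 1 / (1 − e^(−0.01260×27.0)) = 1 / (1 − 0.7116) = 3.468
Loading dose = maintenance dose × R = 649 × 3.468 ≈ 2250 mg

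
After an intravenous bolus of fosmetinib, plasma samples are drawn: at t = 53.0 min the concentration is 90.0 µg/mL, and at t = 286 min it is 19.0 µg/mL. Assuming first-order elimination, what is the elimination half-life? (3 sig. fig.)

k = ln(C₁/C₂) / (t₂ − t₁) = ln(90.0/19.0) / (286 − 53.0)
  = 1.555 / 233.0 = 0.006675 min⁻¹
t½ = ln 2 / k = ln 2 / 0.006675 ≈ 104 minutes

104 minutes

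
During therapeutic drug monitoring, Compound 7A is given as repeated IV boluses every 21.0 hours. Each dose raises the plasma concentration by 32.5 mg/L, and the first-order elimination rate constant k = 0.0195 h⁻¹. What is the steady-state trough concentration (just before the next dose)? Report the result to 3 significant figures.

Fraction remaining after one interval: e^(−kτ) = e^(−0.01950 × 21.0) = 0.6640
R = 1 / (1 − 0.6640) = 2.976
Css,max = 32.5 × 2.976 = 96.72 mg/L
Css,min = Css,max × e^(−kτ) = 96.72 × 0.6640 ≈ 64.2 mg/L

64.2 mg/L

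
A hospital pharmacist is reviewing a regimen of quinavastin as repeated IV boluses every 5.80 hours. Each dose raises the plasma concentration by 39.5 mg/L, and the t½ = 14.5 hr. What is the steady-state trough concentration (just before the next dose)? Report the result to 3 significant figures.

k = ln 2 / 14.5 = 0.04780 hr⁻¹
Fraction remaining after one interval: e^(−kτ) = e^(−0.04780 × 5.80) = 0.7579
R = 1 / (1 − 0.7579) = 4.130
Css,max = 39.5 × 4.130 = 163.1 mg/L
Css,min = Css,max × e^(−kτ) = 163.1 × 0.7579 ≈ 124 mg/L

124 mg/L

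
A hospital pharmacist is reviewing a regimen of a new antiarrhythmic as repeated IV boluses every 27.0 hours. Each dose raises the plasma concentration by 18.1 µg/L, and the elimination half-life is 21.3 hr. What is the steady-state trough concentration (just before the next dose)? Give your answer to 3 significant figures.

k = ln 2 / 21.3 = 0.03254 hr⁻¹
Fraction remaining after one interval: e^(−kτ) = e^(−0.03254 × 27.0) = 0.4153
R = 1 / (1 − 0.4153) = 1.710
Css,max = 18.1 × 1.710 = 30.96 µg/L
Css,min = Css,max × e^(−kτ) = 30.96 × 0.4153 ≈ 12.9 µg/L

12.9 µg/L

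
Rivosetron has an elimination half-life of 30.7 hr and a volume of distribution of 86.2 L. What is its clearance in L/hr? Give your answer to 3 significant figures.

1.95 L/hr

k = ln 2 / t½ = ln 2 / 30.7 = 0.02258 hr⁻¹
CL = k · V = 0.02258 × 86.2 ≈ 1.95 L/hr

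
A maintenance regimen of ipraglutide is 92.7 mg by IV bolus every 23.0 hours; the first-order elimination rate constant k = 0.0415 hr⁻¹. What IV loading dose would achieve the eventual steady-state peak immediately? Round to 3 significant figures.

151 mg

Accumulation ratio R = 1 / (1 − e^(−kτ)) = 1 / (1 − e^(−0.04150×23.0)) = 1 / (1 − 0.3850) = 1.626
Loading dose = maintenance dose × R = 92.7 × 1.626 ≈ 151 mg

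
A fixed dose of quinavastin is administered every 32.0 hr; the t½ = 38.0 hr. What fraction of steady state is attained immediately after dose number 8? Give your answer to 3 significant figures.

0.991

k = ln 2 / 38.0 = 0.01824 hr⁻¹
f_n = 1 − e^(−nkτ) = 1 − e^(−8 × 0.01824 × 32.0) = 1 − e^(−4.670) = 1 − 0.009376 ≈ 0.991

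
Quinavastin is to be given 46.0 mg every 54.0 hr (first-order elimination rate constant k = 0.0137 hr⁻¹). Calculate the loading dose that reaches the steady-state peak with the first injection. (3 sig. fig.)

88.0 mg

Accumulation ratio R = 1 / (1 − e^(−kτ)) = 1 / (1 − e^(−0.01370×54.0)) = 1 / (1 − 0.4772) = 1.913
Loading dose = maintenance dose × R = 46.0 × 1.913 ≈ 88.0 mg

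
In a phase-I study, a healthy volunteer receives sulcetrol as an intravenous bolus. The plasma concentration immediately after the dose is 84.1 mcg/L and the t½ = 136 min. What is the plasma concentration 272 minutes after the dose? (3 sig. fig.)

k = ln 2 / 136 = 0.005097 min⁻¹
272 min is 2.000 half-lives, so C = 84.1 × (1/2)^2.000 = 84.1 × 0.2500 ≈ 21.0 mcg/L

21.0 mcg/L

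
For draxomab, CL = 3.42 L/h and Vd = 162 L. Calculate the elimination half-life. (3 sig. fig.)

k = CL / V = 3.42 / 162 = 0.02111 h⁻¹
t½ = ln 2 / k = ln 2 / 0.02111 ≈ 32.8 hours

32.8 hours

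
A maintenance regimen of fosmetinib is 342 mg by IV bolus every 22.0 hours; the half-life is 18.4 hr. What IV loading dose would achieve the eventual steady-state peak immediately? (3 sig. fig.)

k = ln 2 / 18.4 = 0.03767 hr⁻¹
Accumulation ratio R = 1 / (1 − e^(−kτ)) = 1 / (1 − e^(−0.03767×22.0)) = 1 / (1 − 0.4366) = 1.775
Loading dose = maintenance dose × R = 342 × 1.775 ≈ 607 mg

607 mg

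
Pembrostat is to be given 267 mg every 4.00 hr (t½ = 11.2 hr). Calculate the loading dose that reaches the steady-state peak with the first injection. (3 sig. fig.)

1220 mg

k = ln 2 / 11.2 = 0.06189 hr⁻¹
Accumulation ratio R = 1 / (1 − e^(−kτ)) = 1 / (1 − e^(−0.06189×4.00)) = 1 / (1 − 0.7807) = 4.560
Loading dose = maintenance dose × R = 267 × 4.560 ≈ 1220 mg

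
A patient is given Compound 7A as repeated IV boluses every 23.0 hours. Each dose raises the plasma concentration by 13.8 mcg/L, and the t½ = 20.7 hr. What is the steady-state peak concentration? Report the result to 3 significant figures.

k = ln 2 / 20.7 = 0.03349 hr⁻¹
Fraction remaining after one interval: e^(−kτ) = e^(−0.03349 × 23.0) = 0.4629
R = 1 / (1 − 0.4629) = 1.862
Css,max = 13.8 × 1.862 ≈ 25.7 mcg/L

25.7 mcg/L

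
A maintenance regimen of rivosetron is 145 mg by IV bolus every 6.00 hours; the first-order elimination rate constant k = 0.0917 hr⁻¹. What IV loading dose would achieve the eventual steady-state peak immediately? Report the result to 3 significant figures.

343 mg

Accumulation ratio R = 1 / (1 − e^(−kτ)) = 1 / (1 − e^(−0.09170×6.00)) = 1 / (1 − 0.5768) = 2.363
Loading dose = maintenance dose × R = 145 × 2.363 ≈ 343 mg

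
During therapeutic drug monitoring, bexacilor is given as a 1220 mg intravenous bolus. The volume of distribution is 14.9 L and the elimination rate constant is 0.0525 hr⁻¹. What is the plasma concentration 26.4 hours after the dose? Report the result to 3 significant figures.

C₀ = dose / V = 1220 / 14.9 = 81.88 mg/L
C(t) = C₀ e^(−kt) = 81.88 × e^(−0.05250 × 26.4) = 81.88 × e^(−1.386) = 81.88 × 0.2501 ≈ 20.5 mg/L

20.5 mg/L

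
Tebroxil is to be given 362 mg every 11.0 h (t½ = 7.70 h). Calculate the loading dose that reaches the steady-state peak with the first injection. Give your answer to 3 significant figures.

k = ln 2 / 7.70 = 0.09002 h⁻¹
Accumulation ratio R = 1 / (1 − e^(−kτ)) = 1 / (1 − e^(−0.09002×11.0)) = 1 / (1 − 0.3715) = 1.591
Loading dose = maintenance dose × R = 362 × 1.591 ≈ 576 mg

576 mg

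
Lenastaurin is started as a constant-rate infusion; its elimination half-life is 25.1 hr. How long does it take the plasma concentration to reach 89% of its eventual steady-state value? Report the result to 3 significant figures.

k = ln 2 / 25.1 = 0.02762 hr⁻¹
f = 1 − e^(−kt)  ⇒  t = −ln(1 − f) / k
t = −ln(1 − 0.89) / 0.02762 = 2.207 / 0.02762 ≈ 79.9 hours

79.9 hours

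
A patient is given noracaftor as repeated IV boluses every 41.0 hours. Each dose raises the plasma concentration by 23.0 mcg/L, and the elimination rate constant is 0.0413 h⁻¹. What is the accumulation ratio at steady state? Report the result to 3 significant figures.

1.23

Fraction remaining after one interval: e^(−kτ) = e^(−0.04130 × 41.0) = 0.1839
R = 1 / (1 − 0.1839) = 1 / 0.8161 ≈ 1.23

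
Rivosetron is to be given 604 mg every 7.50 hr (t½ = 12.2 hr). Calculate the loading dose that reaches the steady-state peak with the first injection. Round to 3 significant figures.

1740 mg

k = ln 2 / 12.2 = 0.05682 hr⁻¹
Accumulation ratio R = 1 / (1 − e^(−kτ)) = 1 / (1 − e^(−0.05682×7.50)) = 1 / (1 − 0.6530) = 2.882
Loading dose = maintenance dose × R = 604 × 2.882 ≈ 1740 mg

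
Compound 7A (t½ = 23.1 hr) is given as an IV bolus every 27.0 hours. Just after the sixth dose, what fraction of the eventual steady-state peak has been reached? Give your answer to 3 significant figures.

0.992

k = ln 2 / 23.1 = 0.03001 hr⁻¹
f_n = 1 − e^(−nkτ) = 1 − e^(−6 × 0.03001 × 27.0) = 1 − e^(−4.861) = 1 − 0.007742 ≈ 0.992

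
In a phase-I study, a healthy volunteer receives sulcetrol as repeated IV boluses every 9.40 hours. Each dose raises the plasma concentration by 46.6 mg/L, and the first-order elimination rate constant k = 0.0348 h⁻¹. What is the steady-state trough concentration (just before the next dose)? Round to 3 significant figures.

120 mg/L

Fraction remaining after one interval: e^(−kτ) = e^(−0.03480 × 9.40) = 0.7210
R = 1 / (1 − 0.7210) = 3.584
Css,max = 46.6 × 3.584 = 167.0 mg/L
Css,min = Css,max × e^(−kτ) = 167.0 × 0.7210 ≈ 120 mg/L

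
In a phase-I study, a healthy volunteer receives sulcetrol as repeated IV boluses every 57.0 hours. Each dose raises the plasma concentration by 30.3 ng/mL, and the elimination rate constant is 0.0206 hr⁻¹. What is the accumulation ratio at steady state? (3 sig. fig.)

Fraction remaining after one interval: e^(−kτ) = e^(−0.02060 × 57.0) = 0.3091
R = 1 / (1 − 0.3091) = 1 / 0.6909 ≈ 1.45

1.45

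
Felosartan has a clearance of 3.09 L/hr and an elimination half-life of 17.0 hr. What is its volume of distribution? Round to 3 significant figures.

75.8 L

k = ln 2 / t½ = ln 2 / 17.0 = 0.04077 hr⁻¹
V = CL / k = 3.09 / 0.04077 ≈ 75.8 L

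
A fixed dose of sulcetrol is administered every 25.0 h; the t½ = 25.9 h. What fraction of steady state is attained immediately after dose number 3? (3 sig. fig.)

0.866

k = ln 2 / 25.9 = 0.02676 h⁻¹
f_n = 1 − e^(−nkτ) = 1 − e^(−3 × 0.02676 × 25.0) = 1 − e^(−2.007) = 1 − 0.1344 ≈ 0.866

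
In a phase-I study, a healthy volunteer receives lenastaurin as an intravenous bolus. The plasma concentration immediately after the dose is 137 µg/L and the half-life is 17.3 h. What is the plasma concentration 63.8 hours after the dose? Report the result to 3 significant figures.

10.6 µg/L

k = ln 2 / 17.3 = 0.04007 h⁻¹
63.8 h is 3.688 half-lives, so C = 137 × (1/2)^3.688 = 137 × 0.07760 ≈ 10.6 µg/L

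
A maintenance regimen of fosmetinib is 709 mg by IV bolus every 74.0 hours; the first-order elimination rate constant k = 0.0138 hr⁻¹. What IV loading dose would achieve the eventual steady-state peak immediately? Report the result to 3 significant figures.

Accumulation ratio R = 1 / (1 − e^(−kτ)) = 1 / (1 − e^(−0.01380×74.0)) = 1 / (1 − 0.3602) = 1.563
Loading dose = maintenance dose × R = 709 × 1.563 ≈ 1110 mg

1110 mg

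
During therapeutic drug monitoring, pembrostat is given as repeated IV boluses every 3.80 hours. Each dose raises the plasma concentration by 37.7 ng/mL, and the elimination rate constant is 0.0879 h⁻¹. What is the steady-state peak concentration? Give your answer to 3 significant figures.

133 ng/mL

Fraction remaining after one interval: e^(−kτ) = e^(−0.08790 × 3.80) = 0.7160
R = 1 / (1 − 0.7160) = 3.522
Css,max = 37.7 × 3.522 ≈ 133 ng/mL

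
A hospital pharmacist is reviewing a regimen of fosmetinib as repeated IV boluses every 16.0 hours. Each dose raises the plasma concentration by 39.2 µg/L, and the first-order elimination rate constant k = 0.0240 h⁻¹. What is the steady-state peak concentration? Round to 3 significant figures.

123 µg/L

Fraction remaining after one interval: e^(−kτ) = e^(−0.02400 × 16.0) = 0.6811
R = 1 / (1 − 0.6811) = 3.136
Css,max = 39.2 × 3.136 ≈ 123 µg/L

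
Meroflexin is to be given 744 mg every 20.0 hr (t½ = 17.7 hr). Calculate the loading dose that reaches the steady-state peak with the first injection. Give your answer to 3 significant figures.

1370 mg

k = ln 2 / 17.7 = 0.03916 hr⁻¹
Accumulation ratio R = 1 / (1 − e^(−kτ)) = 1 / (1 − e^(−0.03916×20.0)) = 1 / (1 − 0.4569) = 1.841
Loading dose = maintenance dose × R = 744 × 1.841 ≈ 1370 mg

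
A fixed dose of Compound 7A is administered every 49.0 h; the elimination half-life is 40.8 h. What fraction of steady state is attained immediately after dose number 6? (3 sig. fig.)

0.993

k = ln 2 / 40.8 = 0.01699 h⁻¹
f_n = 1 − e^(−nkτ) = 1 − e^(−6 × 0.01699 × 49.0) = 1 − e^(−4.995) = 1 − 0.006774 ≈ 0.993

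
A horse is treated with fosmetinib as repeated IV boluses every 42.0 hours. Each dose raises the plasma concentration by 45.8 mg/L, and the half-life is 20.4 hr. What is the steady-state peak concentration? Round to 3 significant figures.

60.3 mg/L

k = ln 2 / 20.4 = 0.03398 hr⁻¹
Fraction remaining after one interval: e^(−kτ) = e^(−0.03398 × 42.0) = 0.2400
R = 1 / (1 − 0.2400) = 1.316
Css,max = 45.8 × 1.316 ≈ 60.3 mg/L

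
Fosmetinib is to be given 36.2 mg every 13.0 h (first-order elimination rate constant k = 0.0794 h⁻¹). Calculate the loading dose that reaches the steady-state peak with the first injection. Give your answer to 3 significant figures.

56.2 mg

Accumulation ratio R = 1 / (1 − e^(−kτ)) = 1 / (1 − e^(−0.07940×13.0)) = 1 / (1 − 0.3562) = 1.553
Loading dose = maintenance dose × R = 36.2 × 1.553 ≈ 56.2 mg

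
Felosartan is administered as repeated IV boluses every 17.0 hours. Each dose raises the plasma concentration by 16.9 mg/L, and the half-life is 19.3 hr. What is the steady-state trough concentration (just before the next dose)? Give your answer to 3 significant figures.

20.1 mg/L

k = ln 2 / 19.3 = 0.03591 hr⁻¹
Fraction remaining after one interval: e^(−kτ) = e^(−0.03591 × 17.0) = 0.5431
R = 1 / (1 − 0.5431) = 2.188
Css,max = 16.9 × 2.188 = 36.98 mg/L
Css,min = Css,max × e^(−kτ) = 36.98 × 0.5431 ≈ 20.1 mg/L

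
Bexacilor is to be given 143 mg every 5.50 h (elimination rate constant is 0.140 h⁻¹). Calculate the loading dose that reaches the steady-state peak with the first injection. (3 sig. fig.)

Accumulation ratio R = 1 / (1 − e^(−kτ)) = 1 / (1 − e^(−0.1400×5.50)) = 1 / (1 − 0.4630) = 1.862
Loading dose = maintenance dose × R = 143 × 1.862 ≈ 266 mg

266 mg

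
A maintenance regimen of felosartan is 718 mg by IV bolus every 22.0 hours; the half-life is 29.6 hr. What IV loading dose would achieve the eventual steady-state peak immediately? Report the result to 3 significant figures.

1780 mg

k = ln 2 / 29.6 = 0.02342 hr⁻¹
Accumulation ratio R = 1 / (1 − e^(−kτ)) = 1 / (1 − e^(−0.02342×22.0)) = 1 / (1 − 0.5974) = 2.484
Loading dose = maintenance dose × R = 718 × 2.484 ≈ 1780 mg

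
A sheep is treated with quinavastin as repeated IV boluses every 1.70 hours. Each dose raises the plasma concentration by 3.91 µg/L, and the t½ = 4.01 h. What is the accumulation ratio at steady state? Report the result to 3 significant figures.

k = ln 2 / 4.01 = 0.1729 h⁻¹
Fraction remaining after one interval: e^(−kτ) = e^(−0.1729 × 1.70) = 0.7454
R = 1 / (1 − 0.7454) = 1 / 0.2546 ≈ 3.93

3.93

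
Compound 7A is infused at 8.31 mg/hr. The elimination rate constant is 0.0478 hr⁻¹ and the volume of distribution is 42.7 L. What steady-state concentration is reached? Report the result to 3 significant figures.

4.07 mg/L

CL = k · V = 0.0478 × 42.7 = 2.041 L/hr
Css = rate / CL = 8.31 / 2.041 ≈ 4.07 mg/L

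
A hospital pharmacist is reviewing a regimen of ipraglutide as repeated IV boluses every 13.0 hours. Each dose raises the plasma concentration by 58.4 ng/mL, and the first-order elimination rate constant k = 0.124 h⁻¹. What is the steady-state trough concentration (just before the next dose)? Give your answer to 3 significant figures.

Fraction remaining after one interval: e^(−kτ) = e^(−0.1240 × 13.0) = 0.1995
R = 1 / (1 − 0.1995) = 1.249
Css,max = 58.4 × 1.249 = 72.95 ng/mL
Css,min = Css,max × e^(−kτ) = 72.95 × 0.1995 ≈ 14.6 ng/mL

14.6 ng/mL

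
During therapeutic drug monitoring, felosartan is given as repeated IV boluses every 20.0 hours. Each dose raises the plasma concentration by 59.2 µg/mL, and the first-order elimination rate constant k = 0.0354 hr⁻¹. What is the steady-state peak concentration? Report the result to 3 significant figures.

Fraction remaining after one interval: e^(−kτ) = e^(−0.03540 × 20.0) = 0.4926
R = 1 / (1 − 0.4926) = 1.971
Css,max = 59.2 × 1.971 ≈ 117 µg/mL

117 µg/mL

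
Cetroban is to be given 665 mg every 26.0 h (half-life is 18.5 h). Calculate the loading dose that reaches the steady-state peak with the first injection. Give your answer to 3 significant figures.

k = ln 2 / 18.5 = 0.03747 h⁻¹
Accumulation ratio R = 1 / (1 − e^(−kτ)) = 1 / (1 − e^(−0.03747×26.0)) = 1 / (1 − 0.3775) = 1.606
Loading dose = maintenance dose × R = 665 × 1.606 ≈ 1070 mg

1070 mg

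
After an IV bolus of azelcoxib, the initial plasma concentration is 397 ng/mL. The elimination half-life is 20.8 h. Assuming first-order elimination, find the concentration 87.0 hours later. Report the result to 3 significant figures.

k = ln 2 / 20.8 = 0.03332 h⁻¹
87.0 h is 4.183 half-lives, so C = 397 × (1/2)^4.183 = 397 × 0.05507 ≈ 21.9 ng/mL

21.9 ng/mL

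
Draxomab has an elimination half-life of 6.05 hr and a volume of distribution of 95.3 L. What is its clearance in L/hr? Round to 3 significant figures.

10.9 L/hr

k = ln 2 / t½ = ln 2 / 6.05 = 0.1146 hr⁻¹
CL = k · V = 0.1146 × 95.3 ≈ 10.9 L/hr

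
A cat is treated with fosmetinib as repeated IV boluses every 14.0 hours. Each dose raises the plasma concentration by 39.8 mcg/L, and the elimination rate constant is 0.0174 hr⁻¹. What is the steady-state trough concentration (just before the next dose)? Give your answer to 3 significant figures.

Fraction remaining after one interval: e^(−kτ) = e^(−0.01740 × 14.0) = 0.7838
R = 1 / (1 − 0.7838) = 4.625
Css,max = 39.8 × 4.625 = 184.1 mcg/L
Css,min = Css,max × e^(−kτ) = 184.1 × 0.7838 ≈ 144 mcg/L

144 mcg/L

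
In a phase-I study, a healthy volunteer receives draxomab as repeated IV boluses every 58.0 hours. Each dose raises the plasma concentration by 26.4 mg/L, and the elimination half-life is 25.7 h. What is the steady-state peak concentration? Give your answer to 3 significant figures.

k = ln 2 / 25.7 = 0.02697 h⁻¹
Fraction remaining after one interval: e^(−kτ) = e^(−0.02697 × 58.0) = 0.2092
R = 1 / (1 − 0.2092) = 1.265
Css,max = 26.4 × 1.265 ≈ 33.4 mg/L

33.4 mg/L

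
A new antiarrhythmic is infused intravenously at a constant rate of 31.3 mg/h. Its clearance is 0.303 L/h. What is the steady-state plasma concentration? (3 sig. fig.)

Css = infusion rate / CL = 31.3 / 0.303 ≈ 103 mg/L

103 mg/L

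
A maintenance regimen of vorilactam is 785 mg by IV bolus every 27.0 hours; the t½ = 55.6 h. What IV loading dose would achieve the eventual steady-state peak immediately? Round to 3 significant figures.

k = ln 2 / 55.6 = 0.01247 h⁻¹
Accumulation ratio R = 1 / (1 − e^(−kτ)) = 1 / (1 − e^(−0.01247×27.0)) = 1 / (1 − 0.7142) = 3.499
Loading dose = maintenance dose × R = 785 × 3.499 ≈ 2750 mg

2750 mg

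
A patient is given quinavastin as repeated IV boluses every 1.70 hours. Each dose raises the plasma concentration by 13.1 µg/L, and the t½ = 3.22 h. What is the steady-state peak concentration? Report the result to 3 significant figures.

k = ln 2 / 3.22 = 0.2153 h⁻¹
Fraction remaining after one interval: e^(−kτ) = e^(−0.2153 × 1.70) = 0.6935
R = 1 / (1 − 0.6935) = 3.263
Css,max = 13.1 × 3.263 ≈ 42.7 µg/L

42.7 µg/L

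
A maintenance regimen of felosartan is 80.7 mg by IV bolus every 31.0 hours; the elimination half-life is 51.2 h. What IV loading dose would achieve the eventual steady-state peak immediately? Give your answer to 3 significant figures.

k = ln 2 / 51.2 = 0.01354 h⁻¹
Accumulation ratio R = 1 / (1 − e^(−kτ)) = 1 / (1 − e^(−0.01354×31.0)) = 1 / (1 − 0.6573) = 2.918
Loading dose = maintenance dose × R = 80.7 × 2.918 ≈ 235 mg

235 mg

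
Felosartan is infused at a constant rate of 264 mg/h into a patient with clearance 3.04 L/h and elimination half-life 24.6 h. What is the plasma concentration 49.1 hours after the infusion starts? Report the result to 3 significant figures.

Css = rate / CL = 264 / 3.04 = 86.84 µg/mL
k = ln 2 / 24.6 = 0.02818 h⁻¹
C(t) = Css (1 − e^(−kt)) = 86.84 × (1 − e^(−1.383)) = 86.84 × 0.7493 ≈ 65.1 µg/mL

65.1 µg/mL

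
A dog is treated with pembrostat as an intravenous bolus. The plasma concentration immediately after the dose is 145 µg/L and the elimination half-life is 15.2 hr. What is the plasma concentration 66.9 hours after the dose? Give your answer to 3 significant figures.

6.86 µg/L

k = ln 2 / 15.2 = 0.04560 hr⁻¹
66.9 hr is 4.401 half-lives, so C = 145 × (1/2)^4.401 = 145 × 0.04732 ≈ 6.86 µg/L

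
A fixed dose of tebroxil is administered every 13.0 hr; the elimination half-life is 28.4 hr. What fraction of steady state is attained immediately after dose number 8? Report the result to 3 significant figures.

0.921

k = ln 2 / 28.4 = 0.02441 hr⁻¹
f_n = 1 − e^(−nkτ) = 1 − e^(−8 × 0.02441 × 13.0) = 1 − e^(−2.538) = 1 − 0.07900 ≈ 0.921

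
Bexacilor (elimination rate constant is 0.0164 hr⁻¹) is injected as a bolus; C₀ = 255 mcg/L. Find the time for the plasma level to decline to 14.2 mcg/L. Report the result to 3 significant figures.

C(t) = C₀ e^(−kt)  ⇒  t = ln(C₀/C) / k
t = ln(255/14.2) / 0.01640 = 2.888 / 0.01640 ≈ 176 hours

176 hours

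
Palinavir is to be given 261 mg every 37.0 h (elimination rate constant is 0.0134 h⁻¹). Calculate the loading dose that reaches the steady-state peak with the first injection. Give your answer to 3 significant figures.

Accumulation ratio R = 1 / (1 − e^(−kτ)) = 1 / (1 − e^(−0.01340×37.0)) = 1 / (1 − 0.6091) = 2.558
Loading dose = maintenance dose × R = 261 × 2.558 ≈ 668 mg

668 mg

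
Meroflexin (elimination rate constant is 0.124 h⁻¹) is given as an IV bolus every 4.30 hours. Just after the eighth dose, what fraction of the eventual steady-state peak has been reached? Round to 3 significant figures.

0.986

f_n = 1 − e^(−nkτ) = 1 − e^(−8 × 0.1240 × 4.30) = 1 − e^(−4.266) = 1 − 0.01404 ≈ 0.986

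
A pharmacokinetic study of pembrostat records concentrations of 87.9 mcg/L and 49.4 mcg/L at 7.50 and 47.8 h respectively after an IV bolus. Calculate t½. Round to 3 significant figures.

48.5 hours

k = ln(C₁/C₂) / (t₂ − t₁) = ln(87.9/49.4) / (47.8 − 7.50)
  = 0.5762 / 40.30 = 0.01430 h⁻¹
t½ = ln 2 / k = ln 2 / 0.01430 ≈ 48.5 hours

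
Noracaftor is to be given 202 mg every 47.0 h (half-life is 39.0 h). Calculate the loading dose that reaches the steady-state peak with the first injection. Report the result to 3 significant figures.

357 mg

k = ln 2 / 39.0 = 0.01777 h⁻¹
Accumulation ratio R = 1 / (1 − e^(−kτ)) = 1 / (1 − e^(−0.01777×47.0)) = 1 / (1 − 0.4337) = 1.766
Loading dose = maintenance dose × R = 202 × 1.766 ≈ 357 mg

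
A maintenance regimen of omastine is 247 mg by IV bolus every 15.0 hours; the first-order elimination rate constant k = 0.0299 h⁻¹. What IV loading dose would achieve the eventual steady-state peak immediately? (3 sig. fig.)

683 mg

Accumulation ratio R = 1 / (1 − e^(−kτ)) = 1 / (1 − e^(−0.02990×15.0)) = 1 / (1 − 0.6386) = 2.767
Loading dose = maintenance dose × R = 247 × 2.767 ≈ 683 mg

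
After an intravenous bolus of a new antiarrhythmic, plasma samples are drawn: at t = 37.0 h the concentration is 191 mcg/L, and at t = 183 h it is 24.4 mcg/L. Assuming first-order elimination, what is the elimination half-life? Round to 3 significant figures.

49.2 hours

k = ln(C₁/C₂) / (t₂ − t₁) = ln(191/24.4) / (183 − 37.0)
  = 2.058 / 146.0 = 0.01409 h⁻¹
t½ = ln 2 / k = ln 2 / 0.01409 ≈ 49.2 hours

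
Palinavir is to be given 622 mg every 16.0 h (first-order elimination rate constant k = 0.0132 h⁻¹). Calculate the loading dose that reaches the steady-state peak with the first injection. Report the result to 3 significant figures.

3270 mg

Accumulation ratio R = 1 / (1 − e^(−kτ)) = 1 / (1 − e^(−0.01320×16.0)) = 1 / (1 − 0.8096) = 5.252
Loading dose = maintenance dose × R = 622 × 5.252 ≈ 3270 mg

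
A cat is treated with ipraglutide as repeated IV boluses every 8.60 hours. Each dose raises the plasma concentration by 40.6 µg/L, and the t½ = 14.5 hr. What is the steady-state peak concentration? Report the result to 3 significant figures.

k = ln 2 / 14.5 = 0.04780 hr⁻¹
Fraction remaining after one interval: e^(−kτ) = e^(−0.04780 × 8.60) = 0.6629
R = 1 / (1 − 0.6629) = 2.967
Css,max = 40.6 × 2.967 ≈ 120 µg/L

120 µg/L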